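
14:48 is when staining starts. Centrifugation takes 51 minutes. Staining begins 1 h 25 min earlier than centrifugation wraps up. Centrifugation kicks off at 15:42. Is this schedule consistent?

Centrifugation ends at 15:42 + 51 min = 16:33.
Staining starts at 16:33 − 85 min = 15:08.
But staining is also said to start at 14:48 — a 20-minute conflict.

No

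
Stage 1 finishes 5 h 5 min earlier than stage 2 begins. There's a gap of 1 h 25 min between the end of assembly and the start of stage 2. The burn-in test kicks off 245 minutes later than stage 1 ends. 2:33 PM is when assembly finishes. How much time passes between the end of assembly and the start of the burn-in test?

25 minutes

Stage 2 starts at 2:33 PM + 85 min = 3:58 PM.
Stage 1 ends at 3:58 PM − 305 min = 10:53 AM.
The burn-in test starts at 10:53 AM + 245 min = 2:58 PM.
From 2:33 PM to 2:58 PM is 25 minutes.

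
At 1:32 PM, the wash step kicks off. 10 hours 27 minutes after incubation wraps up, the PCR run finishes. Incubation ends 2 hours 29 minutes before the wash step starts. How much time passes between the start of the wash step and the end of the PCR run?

Incubation ends at 1:32 PM − 149 min = 11:03 AM.
The PCR run ends at 11:03 AM + 627 min = 9:30 PM.
From 1:32 PM to 9:30 PM is 7 h 58 min.

7 h 58 min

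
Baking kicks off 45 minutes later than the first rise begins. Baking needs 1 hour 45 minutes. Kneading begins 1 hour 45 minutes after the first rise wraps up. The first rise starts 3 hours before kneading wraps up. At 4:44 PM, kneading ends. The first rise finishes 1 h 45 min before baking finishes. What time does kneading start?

4:14 PM

The first rise starts at 4:44 PM − 180 min = 1:44 PM.
Baking starts at 1:44 PM + 45 min = 2:29 PM.
Baking ends at 2:29 PM + 105 min = 4:14 PM.
The first rise ends at 4:14 PM − 105 min = 2:29 PM.
Kneading starts at 2:29 PM + 105 min = 4:14 PM.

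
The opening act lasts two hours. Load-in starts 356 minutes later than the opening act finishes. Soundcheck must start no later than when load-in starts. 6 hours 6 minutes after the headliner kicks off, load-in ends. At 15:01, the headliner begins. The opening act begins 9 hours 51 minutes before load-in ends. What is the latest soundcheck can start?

Load-in ends at 15:01 + 366 min = 21:07.
The opening act starts at 21:07 − 591 min = 11:16.
The opening act ends at 11:16 + 120 min = 13:16.
Load-in starts at 13:16 + 356 min = 19:12.
Soundcheck is bounded by load-in, so the latest it can start is 19:12.

19:12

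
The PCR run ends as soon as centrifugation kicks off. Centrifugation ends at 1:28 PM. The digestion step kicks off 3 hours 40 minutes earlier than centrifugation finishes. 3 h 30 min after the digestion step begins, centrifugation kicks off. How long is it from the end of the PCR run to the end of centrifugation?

The digestion step starts at 1:28 PM − 220 min = 9:48 AM.
Centrifugation starts at 9:48 AM + 210 min = 1:18 PM.
So the PCR run ends at 1:18 PM.
From 1:18 PM to 1:28 PM is 10 minutes.

10 minutes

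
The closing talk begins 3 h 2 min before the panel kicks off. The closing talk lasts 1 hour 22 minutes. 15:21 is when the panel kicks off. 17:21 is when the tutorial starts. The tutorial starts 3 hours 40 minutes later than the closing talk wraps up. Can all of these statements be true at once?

Yes

The closing talk starts at 15:21 − 182 min = 12:19.
The closing talk ends at 12:19 + 82 min = 13:41.
The tutorial starts at 13:41 + 220 min = 17:21.
That matches the stated 17:21, so the schedule is consistent.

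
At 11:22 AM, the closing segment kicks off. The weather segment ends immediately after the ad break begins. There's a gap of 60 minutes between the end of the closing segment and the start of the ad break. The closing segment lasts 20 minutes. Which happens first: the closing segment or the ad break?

The closing segment ends at 11:22 AM + 20 min = 11:42 AM.
The ad break starts at 11:42 AM + 60 min = 12:42 PM.
The closing segment starts at 11:22 AM and the ad break starts at 12:42 PM, so the closing segment is first.

the closing segment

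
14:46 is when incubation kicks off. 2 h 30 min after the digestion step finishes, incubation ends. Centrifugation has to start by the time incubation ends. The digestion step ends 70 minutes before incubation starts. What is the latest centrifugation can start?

16:06

The digestion step ends at 14:46 − 70 min = 13:36.
Incubation ends at 13:36 + 150 min = 16:06.
Centrifugation is bounded by incubation, so the latest it can start is 16:06.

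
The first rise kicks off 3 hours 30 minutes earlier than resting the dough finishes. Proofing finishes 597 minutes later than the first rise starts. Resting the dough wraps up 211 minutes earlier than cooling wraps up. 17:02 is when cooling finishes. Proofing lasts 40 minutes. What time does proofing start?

Resting the dough ends at 17:02 − 211 min = 13:31.
The first rise starts at 13:31 − 210 min = 10:01.
Proofing ends at 10:01 + 597 min = 19:58.
Proofing starts at 19:58 − 40 min = 19:18.

19:18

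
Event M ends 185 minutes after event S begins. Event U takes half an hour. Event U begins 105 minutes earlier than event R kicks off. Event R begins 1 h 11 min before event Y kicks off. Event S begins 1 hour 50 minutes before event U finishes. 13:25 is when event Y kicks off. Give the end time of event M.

Event R starts at 13:25 − 71 min = 12:14.
Event U starts at 12:14 − 105 min = 10:29.
Event U ends at 10:29 + 30 min = 10:59.
Event S starts at 10:59 − 110 min = 09:09.
Event M ends at 09:09 + 185 min = 12:14.

12:14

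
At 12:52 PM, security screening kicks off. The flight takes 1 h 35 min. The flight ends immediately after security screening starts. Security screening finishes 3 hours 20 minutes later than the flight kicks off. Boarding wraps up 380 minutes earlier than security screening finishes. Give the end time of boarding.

The flight ends at 12:52 PM.
The flight starts at 12:52 PM − 95 min = 11:17 AM.
Security screening ends at 11:17 AM + 200 min = 2:37 PM.
Boarding ends at 2:37 PM − 380 min = 8:17 AM.

8:17 AM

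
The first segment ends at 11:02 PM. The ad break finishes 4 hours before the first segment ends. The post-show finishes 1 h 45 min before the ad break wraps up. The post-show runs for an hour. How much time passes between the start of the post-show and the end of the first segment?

6 h 45 min

The ad break ends at 11:02 PM − 240 min = 7:02 PM.
The post-show ends at 7:02 PM − 105 min = 5:17 PM.
The post-show starts at 5:17 PM − 60 min = 4:17 PM.
From 4:17 PM to 11:02 PM is 6 h 45 min.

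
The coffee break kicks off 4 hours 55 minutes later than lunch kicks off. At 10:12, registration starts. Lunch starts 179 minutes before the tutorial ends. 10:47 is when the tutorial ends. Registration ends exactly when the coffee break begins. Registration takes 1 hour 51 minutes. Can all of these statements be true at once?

No

Lunch starts at 10:47 − 179 min = 07:48.
The coffee break starts at 07:48 + 295 min = 12:43.
So registration ends at 12:43.
Registration starts at 12:43 − 111 min = 10:52.
But registration is also said to start at 10:12 — a 40-minute conflict.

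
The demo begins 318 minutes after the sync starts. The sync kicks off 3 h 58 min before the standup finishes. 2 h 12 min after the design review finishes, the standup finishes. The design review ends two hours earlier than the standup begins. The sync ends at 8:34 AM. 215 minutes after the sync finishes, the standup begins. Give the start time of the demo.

The standup starts at 8:34 AM + 215 min = 12:09 PM.
The design review ends at 12:09 PM − 120 min = 10:09 AM.
The standup ends at 10:09 AM + 132 min = 12:21 PM.
The sync starts at 12:21 PM − 238 min = 8:23 AM.
The demo starts at 8:23 AM + 318 min = 1:41 PM.

1:41 PM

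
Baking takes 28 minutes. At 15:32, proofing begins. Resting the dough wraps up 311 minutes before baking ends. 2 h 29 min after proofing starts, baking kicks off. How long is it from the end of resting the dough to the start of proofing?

134 minutes

Baking starts at 15:32 + 149 min = 18:01.
Baking ends at 18:01 + 28 min = 18:29.
Resting the dough ends at 18:29 − 311 min = 13:18.
From 13:18 to 15:32 is 134 minutes.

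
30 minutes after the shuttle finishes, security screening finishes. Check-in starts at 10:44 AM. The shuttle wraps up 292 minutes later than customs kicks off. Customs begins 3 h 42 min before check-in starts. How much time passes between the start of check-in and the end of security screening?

Customs starts at 10:44 AM − 222 min = 7:02 AM.
The shuttle ends at 7:02 AM + 292 min = 11:54 AM.
Security screening ends at 11:54 AM + 30 min = 12:24 PM.
From 10:44 AM to 12:24 PM is 1 h 40 min.

1 h 40 min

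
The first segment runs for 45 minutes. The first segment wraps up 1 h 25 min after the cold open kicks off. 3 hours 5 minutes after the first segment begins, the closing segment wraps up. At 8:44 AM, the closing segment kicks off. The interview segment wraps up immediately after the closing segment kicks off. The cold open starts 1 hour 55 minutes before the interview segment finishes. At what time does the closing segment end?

The interview segment ends at 8:44 AM.
The cold open starts at 8:44 AM − 115 min = 6:49 AM.
The first segment ends at 6:49 AM + 85 min = 8:14 AM.
The first segment starts at 8:14 AM − 45 min = 7:29 AM.
The closing segment ends at 7:29 AM + 185 min = 10:34 AM.

10:34 AM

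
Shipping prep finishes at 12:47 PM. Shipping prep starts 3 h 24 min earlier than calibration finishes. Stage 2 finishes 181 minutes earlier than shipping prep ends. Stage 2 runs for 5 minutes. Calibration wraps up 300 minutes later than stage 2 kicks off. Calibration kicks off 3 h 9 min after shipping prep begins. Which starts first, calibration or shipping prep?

shipping prep

Stage 2 ends at 12:47 PM − 181 min = 9:46 AM.
Stage 2 starts at 9:46 AM − 5 min = 9:41 AM.
Calibration ends at 9:41 AM + 300 min = 2:41 PM.
Shipping prep starts at 2:41 PM − 204 min = 11:17 AM.
Calibration starts at 11:17 AM + 189 min = 2:26 PM.
Calibration starts at 2:26 PM and shipping prep starts at 11:17 AM, so shipping prep is first.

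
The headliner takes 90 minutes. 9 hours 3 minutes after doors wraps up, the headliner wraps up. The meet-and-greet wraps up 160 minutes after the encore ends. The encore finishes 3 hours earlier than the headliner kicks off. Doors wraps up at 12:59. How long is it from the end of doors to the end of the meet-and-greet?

7 hours 13 minutes

The headliner ends at 12:59 + 543 min = 22:02.
The headliner starts at 22:02 − 90 min = 20:32.
The encore ends at 20:32 − 180 min = 17:32.
The meet-and-greet ends at 17:32 + 160 min = 20:12.
From 12:59 to 20:12 is 7 hours 13 minutes.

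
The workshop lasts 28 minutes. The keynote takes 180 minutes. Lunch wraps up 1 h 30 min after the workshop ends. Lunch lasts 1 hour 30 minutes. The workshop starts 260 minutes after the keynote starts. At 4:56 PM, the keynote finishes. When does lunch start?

6:44 PM

The keynote starts at 4:56 PM − 180 min = 1:56 PM.
The workshop starts at 1:56 PM + 260 min = 6:16 PM.
The workshop ends at 6:16 PM + 28 min = 6:44 PM.
Lunch ends at 6:44 PM + 90 min = 8:14 PM.
Lunch starts at 8:14 PM − 90 min = 6:44 PM.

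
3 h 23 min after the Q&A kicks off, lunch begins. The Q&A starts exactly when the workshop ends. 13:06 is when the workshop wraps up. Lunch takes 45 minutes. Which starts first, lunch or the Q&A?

the Q&A

The Q&A starts at 13:06.
Lunch starts at 13:06 + 203 min = 16:29.
Lunch starts at 16:29 and the Q&A starts at 13:06, so the Q&A is first.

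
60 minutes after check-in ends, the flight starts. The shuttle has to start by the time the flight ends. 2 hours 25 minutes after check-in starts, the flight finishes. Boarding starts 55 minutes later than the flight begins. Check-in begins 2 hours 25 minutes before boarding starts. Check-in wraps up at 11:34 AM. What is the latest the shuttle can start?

The flight starts at 11:34 AM + 60 min = 12:34 PM.
Boarding starts at 12:34 PM + 55 min = 1:29 PM.
Check-in starts at 1:29 PM − 145 min = 11:04 AM.
The flight ends at 11:04 AM + 145 min = 1:29 PM.
The shuttle is bounded by the flight, so the latest it can start is 1:29 PM.

1:29 PM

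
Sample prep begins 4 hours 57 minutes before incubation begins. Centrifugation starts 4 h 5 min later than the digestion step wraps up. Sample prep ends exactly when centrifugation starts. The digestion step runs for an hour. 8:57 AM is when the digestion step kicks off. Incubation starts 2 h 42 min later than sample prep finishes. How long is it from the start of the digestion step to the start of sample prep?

The digestion step ends at 8:57 AM + 60 min = 9:57 AM.
Centrifugation starts at 9:57 AM + 245 min = 2:02 PM.
So sample prep ends at 2:02 PM.
Incubation starts at 2:02 PM + 162 min = 4:44 PM.
Sample prep starts at 4:44 PM − 297 min = 11:47 AM.
From 8:57 AM to 11:47 AM is 2 h 50 min.

2 h 50 min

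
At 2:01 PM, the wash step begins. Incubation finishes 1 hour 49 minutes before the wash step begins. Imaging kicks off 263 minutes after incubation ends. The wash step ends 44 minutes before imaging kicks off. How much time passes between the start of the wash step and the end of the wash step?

Incubation ends at 2:01 PM − 109 min = 12:12 PM.
Imaging starts at 12:12 PM + 263 min = 4:35 PM.
The wash step ends at 4:35 PM − 44 min = 3:51 PM.
From 2:01 PM to 3:51 PM is 110 minutes.

110 minutes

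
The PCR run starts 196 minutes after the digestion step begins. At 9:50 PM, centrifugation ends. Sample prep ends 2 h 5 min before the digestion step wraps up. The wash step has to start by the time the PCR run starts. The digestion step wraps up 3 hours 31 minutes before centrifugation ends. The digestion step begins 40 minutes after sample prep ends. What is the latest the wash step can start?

8:10 PM

The digestion step ends at 9:50 PM − 211 min = 6:19 PM.
Sample prep ends at 6:19 PM − 125 min = 4:14 PM.
The digestion step starts at 4:14 PM + 40 min = 4:54 PM.
The PCR run starts at 4:54 PM + 196 min = 8:10 PM.
The wash step is bounded by the PCR run, so the latest it can start is 8:10 PM.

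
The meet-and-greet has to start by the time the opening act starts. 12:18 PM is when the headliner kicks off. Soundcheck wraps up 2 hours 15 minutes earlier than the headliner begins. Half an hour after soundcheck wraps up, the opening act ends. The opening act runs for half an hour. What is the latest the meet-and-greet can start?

Soundcheck ends at 12:18 PM − 135 min = 10:03 AM.
The opening act ends at 10:03 AM + 30 min = 10:33 AM.
The opening act starts at 10:33 AM − 30 min = 10:03 AM.
The meet-and-greet is bounded by the opening act, so the latest it can start is 10:03 AM.

10:03 AM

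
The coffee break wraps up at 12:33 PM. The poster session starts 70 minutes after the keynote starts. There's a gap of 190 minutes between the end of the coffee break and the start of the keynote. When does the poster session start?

The keynote starts at 12:33 PM + 190 min = 3:43 PM.
The poster session starts at 3:43 PM + 70 min = 4:53 PM.

4:53 PM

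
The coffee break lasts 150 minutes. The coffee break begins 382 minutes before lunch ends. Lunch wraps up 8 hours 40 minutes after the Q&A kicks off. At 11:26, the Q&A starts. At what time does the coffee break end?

Lunch ends at 11:26 + 520 min = 20:06.
The coffee break starts at 20:06 − 382 min = 13:44.
The coffee break ends at 13:44 + 150 min = 16:14.

16:14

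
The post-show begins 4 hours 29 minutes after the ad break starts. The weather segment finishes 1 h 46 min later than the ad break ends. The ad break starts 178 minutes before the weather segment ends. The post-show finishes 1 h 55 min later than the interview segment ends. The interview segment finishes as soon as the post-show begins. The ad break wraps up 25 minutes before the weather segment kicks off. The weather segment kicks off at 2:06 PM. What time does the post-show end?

The ad break ends at 2:06 PM − 25 min = 1:41 PM.
The weather segment ends at 1:41 PM + 106 min = 3:27 PM.
The ad break starts at 3:27 PM − 178 min = 12:29 PM.
The post-show starts at 12:29 PM + 269 min = 4:58 PM.
So the interview segment ends at 4:58 PM.
The post-show ends at 4:58 PM + 115 min = 6:53 PM.

6:53 PM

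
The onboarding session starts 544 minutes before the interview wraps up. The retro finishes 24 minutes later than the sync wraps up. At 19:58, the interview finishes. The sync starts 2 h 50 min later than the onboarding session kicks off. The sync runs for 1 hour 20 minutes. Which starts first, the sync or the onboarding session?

The onboarding session starts at 19:58 − 544 min = 10:54.
The sync starts at 10:54 + 170 min = 13:44.
The sync starts at 13:44 and the onboarding session starts at 10:54, so the onboarding session is first.

the onboarding session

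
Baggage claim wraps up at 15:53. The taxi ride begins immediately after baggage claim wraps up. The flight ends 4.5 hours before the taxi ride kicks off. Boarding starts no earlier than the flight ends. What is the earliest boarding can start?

The taxi ride starts at 15:53.
The flight ends at 15:53 − 270 min = 11:23.
Boarding is bounded by the flight, so the earliest it can start is 11:23.

11:23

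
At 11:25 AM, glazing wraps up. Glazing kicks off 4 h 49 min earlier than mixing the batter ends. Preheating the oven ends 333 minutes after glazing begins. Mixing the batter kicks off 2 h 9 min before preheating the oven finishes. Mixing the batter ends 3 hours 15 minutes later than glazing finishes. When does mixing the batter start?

1:15 PM

Mixing the batter ends at 11:25 AM + 195 min = 2:40 PM.
Glazing starts at 2:40 PM − 289 min = 9:51 AM.
Preheating the oven ends at 9:51 AM + 333 min = 3:24 PM.
Mixing the batter starts at 3:24 PM − 129 min = 1:15 PM.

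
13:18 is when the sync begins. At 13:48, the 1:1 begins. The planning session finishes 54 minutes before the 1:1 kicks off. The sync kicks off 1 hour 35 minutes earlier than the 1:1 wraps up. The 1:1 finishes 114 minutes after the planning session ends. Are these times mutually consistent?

No

The planning session ends at 13:48 − 54 min = 12:54.
The 1:1 ends at 12:54 + 114 min = 14:48.
The sync starts at 14:48 − 95 min = 13:13.
But the sync is also said to start at 13:18 — a 5-minute conflict.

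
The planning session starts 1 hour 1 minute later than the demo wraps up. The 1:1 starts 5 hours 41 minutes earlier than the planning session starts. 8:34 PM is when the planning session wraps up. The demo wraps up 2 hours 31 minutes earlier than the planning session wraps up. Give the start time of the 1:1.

1:23 PM

The demo ends at 8:34 PM − 151 min = 6:03 PM.
The planning session starts at 6:03 PM + 61 min = 7:04 PM.
The 1:1 starts at 7:04 PM − 341 min = 1:23 PM.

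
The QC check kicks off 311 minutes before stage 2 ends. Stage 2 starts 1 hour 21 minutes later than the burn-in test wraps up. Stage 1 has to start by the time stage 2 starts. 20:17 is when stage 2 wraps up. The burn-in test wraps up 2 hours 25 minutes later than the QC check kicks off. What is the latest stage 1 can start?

18:52

The QC check starts at 20:17 − 311 min = 15:06.
The burn-in test ends at 15:06 + 145 min = 17:31.
Stage 2 starts at 17:31 + 81 min = 18:52.
Stage 1 is bounded by stage 2, so the latest it can start is 18:52.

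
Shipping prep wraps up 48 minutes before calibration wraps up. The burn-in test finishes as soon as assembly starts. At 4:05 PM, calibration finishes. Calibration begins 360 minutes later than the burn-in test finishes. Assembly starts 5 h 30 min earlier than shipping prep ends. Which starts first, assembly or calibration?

Shipping prep ends at 4:05 PM − 48 min = 3:17 PM.
Assembly starts at 3:17 PM − 330 min = 9:47 AM.
So the burn-in test ends at 9:47 AM.
Calibration starts at 9:47 AM + 360 min = 3:47 PM.
Assembly starts at 9:47 AM and calibration starts at 3:47 PM, so assembly is first.

assembly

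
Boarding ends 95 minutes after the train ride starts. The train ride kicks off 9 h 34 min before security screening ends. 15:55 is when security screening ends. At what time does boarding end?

The train ride starts at 15:55 − 574 min = 06:21.
Boarding ends at 06:21 + 95 min = 07:56.

07:56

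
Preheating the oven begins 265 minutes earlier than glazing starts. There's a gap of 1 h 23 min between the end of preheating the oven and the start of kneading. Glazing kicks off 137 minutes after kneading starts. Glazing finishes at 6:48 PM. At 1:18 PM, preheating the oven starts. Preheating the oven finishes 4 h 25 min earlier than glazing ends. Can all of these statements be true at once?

Preheating the oven ends at 6:48 PM − 265 min = 2:23 PM.
Kneading starts at 2:23 PM + 83 min = 3:46 PM.
Glazing starts at 3:46 PM + 137 min = 6:03 PM.
Preheating the oven starts at 6:03 PM − 265 min = 1:38 PM.
But preheating the oven is also said to start at 1:18 PM — a 20-minute conflict.

No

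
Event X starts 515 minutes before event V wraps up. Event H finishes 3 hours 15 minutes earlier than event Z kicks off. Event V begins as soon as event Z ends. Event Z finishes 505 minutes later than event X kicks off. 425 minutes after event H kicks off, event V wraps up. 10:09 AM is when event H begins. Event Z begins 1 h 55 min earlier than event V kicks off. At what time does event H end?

Event V ends at 10:09 AM + 425 min = 5:14 PM.
Event X starts at 5:14 PM − 515 min = 8:39 AM.
Event Z ends at 8:39 AM + 505 min = 5:04 PM.
So event V starts at 5:04 PM.
Event Z starts at 5:04 PM − 115 min = 3:09 PM.
Event H ends at 3:09 PM − 195 min = 11:54 AM.

11:54 AM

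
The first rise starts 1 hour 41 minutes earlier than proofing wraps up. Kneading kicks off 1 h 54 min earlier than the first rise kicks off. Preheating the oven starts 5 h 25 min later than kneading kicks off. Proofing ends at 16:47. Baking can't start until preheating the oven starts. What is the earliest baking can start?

The first rise starts at 16:47 − 101 min = 15:06.
Kneading starts at 15:06 − 114 min = 13:12.
Preheating the oven starts at 13:12 + 325 min = 18:37.
Baking is bounded by preheating the oven, so the earliest it can start is 18:37.

18:37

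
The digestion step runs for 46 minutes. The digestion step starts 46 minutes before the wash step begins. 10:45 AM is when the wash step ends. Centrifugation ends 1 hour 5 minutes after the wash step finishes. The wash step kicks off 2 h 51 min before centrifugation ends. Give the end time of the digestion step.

Centrifugation ends at 10:45 AM + 65 min = 11:50 AM.
The wash step starts at 11:50 AM − 171 min = 8:59 AM.
The digestion step starts at 8:59 AM − 46 min = 8:13 AM.
The digestion step ends at 8:13 AM + 46 min = 8:59 AM.

8:59 AM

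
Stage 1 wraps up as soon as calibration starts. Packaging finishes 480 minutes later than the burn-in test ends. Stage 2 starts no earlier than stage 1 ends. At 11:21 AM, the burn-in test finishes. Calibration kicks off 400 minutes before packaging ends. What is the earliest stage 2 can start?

12:41 PM

Packaging ends at 11:21 AM + 480 min = 7:21 PM.
Calibration starts at 7:21 PM − 400 min = 12:41 PM.
So stage 1 ends at 12:41 PM.
Stage 2 is bounded by stage 1, so the earliest it can start is 12:41 PM.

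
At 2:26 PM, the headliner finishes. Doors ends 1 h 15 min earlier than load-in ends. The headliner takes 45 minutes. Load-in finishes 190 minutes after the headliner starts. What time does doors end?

3:36 PM

The headliner starts at 2:26 PM − 45 min = 1:41 PM.
Load-in ends at 1:41 PM + 190 min = 4:51 PM.
Doors ends at 4:51 PM − 75 min = 3:36 PM.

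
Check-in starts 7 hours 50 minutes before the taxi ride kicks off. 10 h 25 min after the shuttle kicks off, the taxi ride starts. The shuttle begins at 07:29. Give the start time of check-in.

10:04

The taxi ride starts at 07:29 + 625 min = 17:54.
Check-in starts at 17:54 − 470 min = 10:04.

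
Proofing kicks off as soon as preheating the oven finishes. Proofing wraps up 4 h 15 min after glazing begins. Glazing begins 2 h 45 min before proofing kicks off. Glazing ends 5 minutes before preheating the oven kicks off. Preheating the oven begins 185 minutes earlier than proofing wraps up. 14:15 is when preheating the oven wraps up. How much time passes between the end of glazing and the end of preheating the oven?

100 minutes

Proofing starts at 14:15.
Glazing starts at 14:15 − 165 min = 11:30.
Proofing ends at 11:30 + 255 min = 15:45.
Preheating the oven starts at 15:45 − 185 min = 12:40.
Glazing ends at 12:40 − 5 min = 12:35.
From 12:35 to 14:15 is 100 minutes.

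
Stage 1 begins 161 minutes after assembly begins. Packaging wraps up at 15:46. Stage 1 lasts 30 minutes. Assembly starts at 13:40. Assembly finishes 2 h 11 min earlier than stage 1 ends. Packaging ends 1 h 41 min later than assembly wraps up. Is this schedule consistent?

No

Stage 1 starts at 13:40 + 161 min = 16:21.
Stage 1 ends at 16:21 + 30 min = 16:51.
Assembly ends at 16:51 − 131 min = 14:40.
Packaging ends at 14:40 + 101 min = 16:21.
But packaging is also said to end at 15:46 — a 35-minute conflict.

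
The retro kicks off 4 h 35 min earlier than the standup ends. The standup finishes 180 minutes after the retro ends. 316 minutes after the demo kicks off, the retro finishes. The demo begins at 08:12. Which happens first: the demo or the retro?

The retro ends at 08:12 + 316 min = 13:28.
The standup ends at 13:28 + 180 min = 16:28.
The retro starts at 16:28 − 275 min = 11:53.
The demo starts at 08:12 and the retro starts at 11:53, so the demo is first.

the demo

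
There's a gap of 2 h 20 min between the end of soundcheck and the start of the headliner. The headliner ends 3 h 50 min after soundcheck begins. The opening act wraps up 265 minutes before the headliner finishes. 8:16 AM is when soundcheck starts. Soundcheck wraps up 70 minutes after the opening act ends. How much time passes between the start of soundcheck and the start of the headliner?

175 minutes

The headliner ends at 8:16 AM + 230 min = 12:06 PM.
The opening act ends at 12:06 PM − 265 min = 7:41 AM.
Soundcheck ends at 7:41 AM + 70 min = 8:51 AM.
The headliner starts at 8:51 AM + 140 min = 11:11 AM.
From 8:16 AM to 11:11 AM is 175 minutes.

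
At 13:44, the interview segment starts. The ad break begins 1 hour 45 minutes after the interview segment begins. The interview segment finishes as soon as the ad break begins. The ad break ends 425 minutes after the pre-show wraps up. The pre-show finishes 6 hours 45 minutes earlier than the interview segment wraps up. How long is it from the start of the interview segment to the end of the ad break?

The ad break starts at 13:44 + 105 min = 15:29.
So the interview segment ends at 15:29.
The pre-show ends at 15:29 − 405 min = 08:44.
The ad break ends at 08:44 + 425 min = 15:49.
From 13:44 to 15:49 is 2 hours 5 minutes.

2 hours 5 minutes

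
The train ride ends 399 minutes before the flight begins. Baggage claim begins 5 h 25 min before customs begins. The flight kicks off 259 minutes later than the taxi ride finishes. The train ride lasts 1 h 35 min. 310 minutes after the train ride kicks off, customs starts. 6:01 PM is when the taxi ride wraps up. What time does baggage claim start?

1:51 PM

The flight starts at 6:01 PM + 259 min = 10:20 PM.
The train ride ends at 10:20 PM − 399 min = 3:41 PM.
The train ride starts at 3:41 PM − 95 min = 2:06 PM.
Customs starts at 2:06 PM + 310 min = 7:16 PM.
Baggage claim starts at 7:16 PM − 325 min = 1:51 PM.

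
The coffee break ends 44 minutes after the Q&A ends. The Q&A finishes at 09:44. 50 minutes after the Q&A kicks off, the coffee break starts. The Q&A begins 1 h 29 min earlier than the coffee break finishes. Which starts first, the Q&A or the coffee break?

The coffee break ends at 09:44 + 44 min = 10:28.
The Q&A starts at 10:28 − 89 min = 08:59.
The coffee break starts at 08:59 + 50 min = 09:49.
The Q&A starts at 08:59 and the coffee break starts at 09:49, so the Q&A is first.

the Q&A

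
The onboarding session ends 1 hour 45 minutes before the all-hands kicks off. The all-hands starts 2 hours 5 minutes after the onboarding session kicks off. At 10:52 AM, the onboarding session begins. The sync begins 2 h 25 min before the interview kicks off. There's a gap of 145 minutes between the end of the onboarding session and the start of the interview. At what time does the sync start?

11:12 AM

The all-hands starts at 10:52 AM + 125 min = 12:57 PM.
The onboarding session ends at 12:57 PM − 105 min = 11:12 AM.
The interview starts at 11:12 AM + 145 min = 1:37 PM.
The sync starts at 1:37 PM − 145 min = 11:12 AM.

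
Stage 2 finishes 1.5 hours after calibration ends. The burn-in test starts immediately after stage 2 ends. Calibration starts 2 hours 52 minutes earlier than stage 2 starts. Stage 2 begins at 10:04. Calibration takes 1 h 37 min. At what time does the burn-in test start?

10:19

Calibration starts at 10:04 − 172 min = 07:12.
Calibration ends at 07:12 + 97 min = 08:49.
Stage 2 ends at 08:49 + 90 min = 10:19.
So the burn-in test starts at 10:19.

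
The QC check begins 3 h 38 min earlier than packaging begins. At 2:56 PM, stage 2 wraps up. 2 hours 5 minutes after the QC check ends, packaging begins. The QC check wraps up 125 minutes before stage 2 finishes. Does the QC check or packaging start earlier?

the QC check

The QC check ends at 2:56 PM − 125 min = 12:51 PM.
Packaging starts at 12:51 PM + 125 min = 2:56 PM.
The QC check starts at 2:56 PM − 218 min = 11:18 AM.
The QC check starts at 11:18 AM and packaging starts at 2:56 PM, so the QC check is first.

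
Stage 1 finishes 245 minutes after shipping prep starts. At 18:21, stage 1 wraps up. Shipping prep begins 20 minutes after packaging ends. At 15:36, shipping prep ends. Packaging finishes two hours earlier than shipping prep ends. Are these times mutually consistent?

No

Packaging ends at 15:36 − 120 min = 13:36.
Shipping prep starts at 13:36 + 20 min = 13:56.
Stage 1 ends at 13:56 + 245 min = 18:01.
But stage 1 is also said to end at 18:21 — a 20-minute conflict.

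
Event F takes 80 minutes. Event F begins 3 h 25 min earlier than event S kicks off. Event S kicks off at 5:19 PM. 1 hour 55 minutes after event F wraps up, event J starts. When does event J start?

Event F starts at 5:19 PM − 205 min = 1:54 PM.
Event F ends at 1:54 PM + 80 min = 3:14 PM.
Event J starts at 3:14 PM + 115 min = 5:09 PM.

5:09 PM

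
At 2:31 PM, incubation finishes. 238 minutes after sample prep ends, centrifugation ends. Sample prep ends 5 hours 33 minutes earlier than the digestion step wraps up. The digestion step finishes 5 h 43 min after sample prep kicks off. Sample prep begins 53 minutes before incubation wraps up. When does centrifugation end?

5:46 PM

Sample prep starts at 2:31 PM − 53 min = 1:38 PM.
The digestion step ends at 1:38 PM + 343 min = 7:21 PM.
Sample prep ends at 7:21 PM − 333 min = 1:48 PM.
Centrifugation ends at 1:48 PM + 238 min = 5:46 PM.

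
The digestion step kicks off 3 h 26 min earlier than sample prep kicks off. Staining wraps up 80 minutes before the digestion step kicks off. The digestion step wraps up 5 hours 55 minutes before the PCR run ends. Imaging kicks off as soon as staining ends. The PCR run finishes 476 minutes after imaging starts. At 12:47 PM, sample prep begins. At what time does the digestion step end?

10:02 AM

The digestion step starts at 12:47 PM − 206 min = 9:21 AM.
Staining ends at 9:21 AM − 80 min = 8:01 AM.
So imaging starts at 8:01 AM.
The PCR run ends at 8:01 AM + 476 min = 3:57 PM.
The digestion step ends at 3:57 PM − 355 min = 10:02 AM.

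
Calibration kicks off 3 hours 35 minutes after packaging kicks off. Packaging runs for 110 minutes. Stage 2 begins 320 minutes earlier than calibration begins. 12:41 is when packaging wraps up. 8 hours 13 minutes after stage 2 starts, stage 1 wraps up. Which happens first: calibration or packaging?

packaging

Packaging starts at 12:41 − 110 min = 10:51.
Calibration starts at 10:51 + 215 min = 14:26.
Calibration starts at 14:26 and packaging starts at 10:51, so packaging is first.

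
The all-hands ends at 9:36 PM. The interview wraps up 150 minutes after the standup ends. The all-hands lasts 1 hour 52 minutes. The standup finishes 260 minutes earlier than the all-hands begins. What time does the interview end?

5:54 PM

The all-hands starts at 9:36 PM − 112 min = 7:44 PM.
The standup ends at 7:44 PM − 260 min = 3:24 PM.
The interview ends at 3:24 PM + 150 min = 5:54 PM.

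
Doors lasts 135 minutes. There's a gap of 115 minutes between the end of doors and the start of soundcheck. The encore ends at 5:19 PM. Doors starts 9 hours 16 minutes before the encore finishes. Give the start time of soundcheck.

Doors starts at 5:19 PM − 556 min = 8:03 AM.
Doors ends at 8:03 AM + 135 min = 10:18 AM.
Soundcheck starts at 10:18 AM + 115 min = 12:13 PM.

12:13 PM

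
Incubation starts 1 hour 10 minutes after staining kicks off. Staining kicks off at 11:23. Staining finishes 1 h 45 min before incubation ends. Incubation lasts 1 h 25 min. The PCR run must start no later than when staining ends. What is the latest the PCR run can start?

Incubation starts at 11:23 + 70 min = 12:33.
Incubation ends at 12:33 + 85 min = 13:58.
Staining ends at 13:58 − 105 min = 12:13.
The PCR run is bounded by staining, so the latest it can start is 12:13.

12:13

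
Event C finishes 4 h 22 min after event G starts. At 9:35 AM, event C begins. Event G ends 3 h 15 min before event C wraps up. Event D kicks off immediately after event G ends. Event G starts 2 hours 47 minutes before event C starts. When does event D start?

Event G starts at 9:35 AM − 167 min = 6:48 AM.
Event C ends at 6:48 AM + 262 min = 11:10 AM.
Event G ends at 11:10 AM − 195 min = 7:55 AM.
So event D starts at 7:55 AM.

7:55 AM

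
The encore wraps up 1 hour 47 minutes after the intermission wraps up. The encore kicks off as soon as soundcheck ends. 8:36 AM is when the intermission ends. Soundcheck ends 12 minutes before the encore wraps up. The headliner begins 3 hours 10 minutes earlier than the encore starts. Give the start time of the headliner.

7:01 AM

The encore ends at 8:36 AM + 107 min = 10:23 AM.
Soundcheck ends at 10:23 AM − 12 min = 10:11 AM.
So the encore starts at 10:11 AM.
The headliner starts at 10:11 AM − 190 min = 7:01 AM.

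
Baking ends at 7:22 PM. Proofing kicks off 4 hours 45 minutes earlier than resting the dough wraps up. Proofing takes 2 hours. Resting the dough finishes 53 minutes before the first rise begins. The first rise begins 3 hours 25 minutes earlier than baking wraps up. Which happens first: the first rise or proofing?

The first rise starts at 7:22 PM − 205 min = 3:57 PM.
Resting the dough ends at 3:57 PM − 53 min = 3:04 PM.
Proofing starts at 3:04 PM − 285 min = 10:19 AM.
The first rise starts at 3:57 PM and proofing starts at 10:19 AM, so proofing is first.

proofing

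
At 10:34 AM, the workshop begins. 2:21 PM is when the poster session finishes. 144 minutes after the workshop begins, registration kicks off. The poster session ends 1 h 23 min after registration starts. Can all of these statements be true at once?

Registration starts at 10:34 AM + 144 min = 12:58 PM.
The poster session ends at 12:58 PM + 83 min = 2:21 PM.
That matches the stated 2:21 PM, so the schedule is consistent.

Yes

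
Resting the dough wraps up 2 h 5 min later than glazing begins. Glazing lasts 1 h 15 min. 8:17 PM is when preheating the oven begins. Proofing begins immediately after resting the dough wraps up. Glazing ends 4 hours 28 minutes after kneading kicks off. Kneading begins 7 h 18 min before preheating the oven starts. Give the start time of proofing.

Kneading starts at 8:17 PM − 438 min = 12:59 PM.
Glazing ends at 12:59 PM + 268 min = 5:27 PM.
Glazing starts at 5:27 PM − 75 min = 4:12 PM.
Resting the dough ends at 4:12 PM + 125 min = 6:17 PM.
So proofing starts at 6:17 PM.

6:17 PM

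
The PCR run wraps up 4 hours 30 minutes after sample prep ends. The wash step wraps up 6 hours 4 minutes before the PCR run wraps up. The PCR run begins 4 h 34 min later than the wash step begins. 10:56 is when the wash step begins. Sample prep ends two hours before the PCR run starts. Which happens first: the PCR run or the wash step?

the wash step

The PCR run starts at 10:56 + 274 min = 15:30.
The PCR run starts at 15:30 and the wash step starts at 10:56, so the wash step is first.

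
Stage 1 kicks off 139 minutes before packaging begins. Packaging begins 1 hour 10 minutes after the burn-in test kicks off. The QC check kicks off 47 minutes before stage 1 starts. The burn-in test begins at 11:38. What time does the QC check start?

09:42

Packaging starts at 11:38 + 70 min = 12:48.
Stage 1 starts at 12:48 − 139 min = 10:29.
The QC check starts at 10:29 − 47 min = 09:42.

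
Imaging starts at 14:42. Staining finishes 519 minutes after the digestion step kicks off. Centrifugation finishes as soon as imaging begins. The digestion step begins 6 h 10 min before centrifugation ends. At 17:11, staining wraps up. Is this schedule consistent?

Yes

Centrifugation ends at 14:42.
The digestion step starts at 14:42 − 370 min = 08:32.
Staining ends at 08:32 + 519 min = 17:11.
That matches the stated 17:11, so the schedule is consistent.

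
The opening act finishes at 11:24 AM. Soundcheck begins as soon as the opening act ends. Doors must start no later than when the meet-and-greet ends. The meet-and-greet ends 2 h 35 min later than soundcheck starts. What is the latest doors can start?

Soundcheck starts at 11:24 AM.
The meet-and-greet ends at 11:24 AM + 155 min = 1:59 PM.
Doors is bounded by the meet-and-greet, so the latest it can start is 1:59 PM.

1:59 PM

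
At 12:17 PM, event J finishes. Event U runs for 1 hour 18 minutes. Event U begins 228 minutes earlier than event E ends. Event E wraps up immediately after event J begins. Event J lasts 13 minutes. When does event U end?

Event J starts at 12:17 PM − 13 min = 12:04 PM.
So event E ends at 12:04 PM.
Event U starts at 12:04 PM − 228 min = 8:16 AM.
Event U ends at 8:16 AM + 78 min = 9:34 AM.

9:34 AM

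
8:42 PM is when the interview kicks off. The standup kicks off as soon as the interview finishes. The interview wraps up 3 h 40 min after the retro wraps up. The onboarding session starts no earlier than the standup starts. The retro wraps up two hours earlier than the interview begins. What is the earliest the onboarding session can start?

The retro ends at 8:42 PM − 120 min = 6:42 PM.
The interview ends at 6:42 PM + 220 min = 10:22 PM.
So the standup starts at 10:22 PM.
The onboarding session is bounded by the standup, so the earliest it can start is 10:22 PM.

10:22 PM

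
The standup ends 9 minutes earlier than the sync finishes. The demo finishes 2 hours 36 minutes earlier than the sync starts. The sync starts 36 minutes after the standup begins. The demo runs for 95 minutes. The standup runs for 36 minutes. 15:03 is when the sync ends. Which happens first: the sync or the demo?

the demo

The standup ends at 15:03 − 9 min = 14:54.
The standup starts at 14:54 − 36 min = 14:18.
The sync starts at 14:18 + 36 min = 14:54.
The demo ends at 14:54 − 156 min = 12:18.
The demo starts at 12:18 − 95 min = 10:43.
The sync starts at 14:54 and the demo starts at 10:43, so the demo is first.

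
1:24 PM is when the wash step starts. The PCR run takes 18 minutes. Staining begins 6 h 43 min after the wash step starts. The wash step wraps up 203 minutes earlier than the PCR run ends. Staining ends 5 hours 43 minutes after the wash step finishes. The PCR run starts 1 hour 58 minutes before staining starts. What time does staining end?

Staining starts at 1:24 PM + 403 min = 8:07 PM.
The PCR run starts at 8:07 PM − 118 min = 6:09 PM.
The PCR run ends at 6:09 PM + 18 min = 6:27 PM.
The wash step ends at 6:27 PM − 203 min = 3:04 PM.
Staining ends at 3:04 PM + 343 min = 8:47 PM.

8:47 PM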